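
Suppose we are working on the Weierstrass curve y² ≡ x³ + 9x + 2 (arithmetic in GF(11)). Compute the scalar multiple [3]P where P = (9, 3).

(3, 1)

Repeated addition: build up to 3P.
2P: tangent at (9, 3): λ = (3·9² + 9)/(2·3) ≡ 10/6. 6⁻¹ ≡ 2 (mod 11) since 6·2 = 12 ≡ 1, so λ ≡ 10·2 ≡ 9.
  x = λ² - 9 - 9 = 81 - 18 ≡ 8; y = λ·(9 - 8) - 3 ≡ 6. → (8, 6)
3P: (8, 6) + (9, 3). λ = (3 - 6)/(9 - 8) ≡ 8/1 mod 11. 1⁻¹ ≡ 1 (mod 11) since 1·1 = 1 ≡ 1, so λ ≡ 8.
  x = λ² - 8 - 9 = 64 - 17 ≡ 3; y = λ·(8 - 3) - 6 ≡ 1. → (3, 1)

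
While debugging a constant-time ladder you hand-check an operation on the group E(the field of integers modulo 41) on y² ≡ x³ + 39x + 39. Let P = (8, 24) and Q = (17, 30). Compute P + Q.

(21, 22)

(8, 24) + (17, 30). λ = (30 - 24)/(17 - 8) ≡ 6/9 mod 41. 9⁻¹ ≡ 32 (mod 41), so λ ≡ 28.
  x = λ² - 8 - 17 = 784 - 25 ≡ 21; y = λ·(8 - 21) - 24 ≡ 22. → (21, 22)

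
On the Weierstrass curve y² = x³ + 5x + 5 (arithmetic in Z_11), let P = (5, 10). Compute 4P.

Double-and-add on 4 = (100)₂. Start with P = (5, 10) for the leading 1-bit.
double: tangent at (5, 10): λ = (3·5² + 5)/(2·10) ≡ 3/9. 9⁻¹ ≡ 5 (mod 11), so λ ≡ 3·5 ≡ 4.
  x = λ² - 5 - 5 = 16 - 10 ≡ 6; y = λ·(5 - 6) - 10 ≡ 8. → (6, 8)
double: tangent at (6, 8): λ = (3·6² + 5)/(2·8) ≡ 3/5. 5⁻¹ ≡ 9 (mod 11) since 5·9 = 45 ≡ 1, so λ ≡ 3·9 ≡ 5.
  x = λ² - 6 - 6 = 25 - 12 ≡ 2; y = λ·(6 - 2) - 8 ≡ 1. → (2, 1)

(2, 1)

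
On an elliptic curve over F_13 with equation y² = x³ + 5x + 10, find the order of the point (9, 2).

2P: tangent at (9, 2): λ = (3·9² + 5)/(2·2) ≡ 1/4. 4⁻¹ ≡ 10 (mod 13) since 4·10 = 40 ≡ 1, so λ ≡ 1·10 ≡ 10.
  x = λ² - 9 - 9 = 100 - 18 ≡ 4; y = λ·(9 - 4) - 2 ≡ 9. → (4, 9)
3P: (4, 9) + (9, 2). λ = (2 - 9)/(9 - 4) ≡ 6/5 mod 13. 5⁻¹ ≡ 8 (mod 13), so λ ≡ 9.
  x = λ² - 4 - 9 = 81 - 13 ≡ 3; y = λ·(4 - 3) - 9 ≡ 0. → (3, 0)
4P: (3, 0) + (9, 2). λ = (2 - 0)/(9 - 3) ≡ 2/6 mod 13. 6⁻¹ ≡ 11 (mod 13) since 6·11 = 66 ≡ 1, so λ ≡ 9.
  x = λ² - 3 - 9 = 81 - 12 ≡ 4; y = λ·(3 - 4) - 0 ≡ 4. → (4, 4)
5P: (4, 4) + (9, 2). λ = (2 - 4)/(9 - 4) ≡ 11/5 mod 13. 5⁻¹ ≡ 8 (mod 13), so λ ≡ 10.
  x = λ² - 4 - 9 = 100 - 13 ≡ 9; y = λ·(4 - 9) - 4 ≡ 11. → (9, 11)
6P: (9, 11) + (9, 2): same x and y₁ ≡ -y₂, so the sum is O.
6P = O, so the order is 6.

6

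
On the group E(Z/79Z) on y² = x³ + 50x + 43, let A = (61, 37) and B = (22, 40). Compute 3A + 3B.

(23, 3)

First 3A:
Repeated addition: build up to 3A.
2A: tangent at (61, 37): λ = (3·61² + 50)/(2·37) ≡ 74/74. 74⁻¹ ≡ 63 (mod 79), so λ ≡ 74·63 ≡ 1.
  x = λ² - 61 - 61 = 1 - 122 ≡ 37; y = λ·(61 - 37) - 37 ≡ 66. → (37, 66)
3A: (37, 66) + (61, 37). λ = (37 - 66)/(61 - 37) ≡ 50/24 mod 79. 24⁻¹ ≡ 56 (mod 79), so λ ≡ 35.
  x = λ² - 37 - 61 = 1225 - 98 ≡ 21; y = λ·(37 - 21) - 66 ≡ 20. → (21, 20)
3A = (21, 20).
Next 3B:
Repeated addition: build up to 3B.
2B: tangent at (22, 40): λ = (3·22² + 50)/(2·40) ≡ 1/1. 1⁻¹ ≡ 1 (mod 79) since 1·1 = 1 ≡ 1, so λ ≡ 1·1 ≡ 1.
  x = λ² - 22 - 22 = 1 - 44 ≡ 36; y = λ·(22 - 36) - 40 ≡ 25. → (36, 25)
3B: (36, 25) + (22, 40). λ = (40 - 25)/(22 - 36) ≡ 15/65 mod 79. 65⁻¹ ≡ 62 (mod 79) since 65·62 = 4030 ≡ 1, so λ ≡ 61.
  x = λ² - 36 - 22 = 3721 - 58 ≡ 29; y = λ·(36 - 29) - 25 ≡ 7. → (29, 7)
3B = (29, 7).
Finally 3A + 3B:
(21, 20) + (29, 7). λ = (7 - 20)/(29 - 21) ≡ 66/8 mod 79. 8⁻¹ ≡ 10 (mod 79), so λ ≡ 28.
  x = λ² - 21 - 29 = 784 - 50 ≡ 23; y = λ·(21 - 23) - 20 ≡ 3. → (23, 3)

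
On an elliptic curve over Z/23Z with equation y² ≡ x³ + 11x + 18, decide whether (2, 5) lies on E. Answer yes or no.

yes

y² = 5² ≡ 2; x³ + 11x + 18 = 48 ≡ 2 (mod 23). 2 = 2.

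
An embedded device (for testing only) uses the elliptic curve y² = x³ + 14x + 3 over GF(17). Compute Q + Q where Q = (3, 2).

tangent at (3, 2): λ = (3·3² + 14)/(2·2) ≡ 7/4. 4⁻¹ ≡ 13 (mod 17) since 4·13 = 52 ≡ 1, so λ ≡ 7·13 ≡ 6.
  x = λ² - 3 - 3 = 36 - 6 ≡ 13; y = λ·(3 - 13) - 2 ≡ 6. → (13, 6)

(13, 6)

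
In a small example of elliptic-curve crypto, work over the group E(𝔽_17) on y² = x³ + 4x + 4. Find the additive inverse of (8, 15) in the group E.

-(8, 15) = (8, -15 mod 17) = (8, 2).

(8, 2)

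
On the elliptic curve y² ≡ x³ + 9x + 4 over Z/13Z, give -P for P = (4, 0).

(4, 0)

-(4, 0) = (4, -0 mod 13) = (4, 0).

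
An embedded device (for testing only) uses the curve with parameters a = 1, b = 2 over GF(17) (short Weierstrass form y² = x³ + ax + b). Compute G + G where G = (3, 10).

tangent at (3, 10): λ = (3·3² + 1)/(2·10) ≡ 11/3. 3⁻¹ ≡ 6 (mod 17), so λ ≡ 11·6 ≡ 15.
  x = λ² - 3 - 3 = 225 - 6 ≡ 15; y = λ·(3 - 15) - 10 ≡ 14. → (15, 14)

(15, 14)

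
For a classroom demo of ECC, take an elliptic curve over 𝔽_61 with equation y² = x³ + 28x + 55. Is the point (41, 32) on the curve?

no

y² = 32² ≡ 48; x³ + 28x + 55 = 70124 ≡ 35 (mod 61). 48 ≠ 35.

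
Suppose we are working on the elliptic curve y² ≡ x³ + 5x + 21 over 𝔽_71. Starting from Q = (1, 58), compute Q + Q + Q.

Repeated addition: build up to 3Q.
2Q: tangent at (1, 58): λ = (3·1² + 5)/(2·58) ≡ 8/45. 45⁻¹ ≡ 30 (mod 71), so λ ≡ 8·30 ≡ 27.
  x = λ² - 1 - 1 = 729 - 2 ≡ 17; y = λ·(1 - 17) - 58 ≡ 7. → (17, 7)
3Q: (17, 7) + (1, 58). λ = (58 - 7)/(1 - 17) ≡ 51/55 mod 71. 55⁻¹ ≡ 31 (mod 71) since 55·31 = 1705 ≡ 1, so λ ≡ 19.
  x = λ² - 17 - 1 = 361 - 18 ≡ 59; y = λ·(17 - 59) - 7 ≡ 47. → (59, 47)

(59, 47)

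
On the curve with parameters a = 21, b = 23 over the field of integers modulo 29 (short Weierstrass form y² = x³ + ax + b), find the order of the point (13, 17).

4

2P: tangent at (13, 17): λ = (3·13² + 21)/(2·17) ≡ 6/5. 5⁻¹ ≡ 6 (mod 29), so λ ≡ 6·6 ≡ 7.
  x = λ² - 13 - 13 = 49 - 26 ≡ 23; y = λ·(13 - 23) - 17 ≡ 0. → (23, 0)
3P: (23, 0) + (13, 17). λ = (17 - 0)/(13 - 23) ≡ 17/19 mod 29. 19⁻¹ ≡ 26 (mod 29) since 19·26 = 494 ≡ 1, so λ ≡ 7.
  x = λ² - 23 - 13 = 49 - 36 ≡ 13; y = λ·(23 - 13) - 0 ≡ 12. → (13, 12)
4P: (13, 12) + (13, 17): same x and y₁ ≡ -y₂, so the sum is ∞.
4P = ∞, so the order is 4.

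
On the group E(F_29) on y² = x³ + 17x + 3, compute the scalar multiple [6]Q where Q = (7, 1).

Repeated addition: build up to 6Q.
2Q: tangent at (7, 1): λ = (3·7² + 17)/(2·1) ≡ 19/2. 2⁻¹ ≡ 15 (mod 29) since 2·15 = 30 ≡ 1, so λ ≡ 19·15 ≡ 24.
  x = λ² - 7 - 7 = 576 - 14 ≡ 11; y = λ·(7 - 11) - 1 ≡ 19. → (11, 19)
3Q: (11, 19) + (7, 1). λ = (1 - 19)/(7 - 11) ≡ 11/25 mod 29. 25⁻¹ ≡ 7 (mod 29), so λ ≡ 19.
  x = λ² - 11 - 7 = 361 - 18 ≡ 24; y = λ·(11 - 24) - 19 ≡ 24. → (24, 24)
4Q: (24, 24) + (7, 1). λ = (1 - 24)/(7 - 24) ≡ 6/12 mod 29. 12⁻¹ ≡ 17 (mod 29), so λ ≡ 15.
  x = λ² - 24 - 7 = 225 - 31 ≡ 20; y = λ·(24 - 20) - 24 ≡ 7. → (20, 7)
5Q: (20, 7) + (7, 1). λ = (1 - 7)/(7 - 20) ≡ 23/16 mod 29. 16⁻¹ ≡ 20 (mod 29) since 16·20 = 320 ≡ 1, so λ ≡ 25.
  x = λ² - 20 - 7 = 625 - 27 ≡ 18; y = λ·(20 - 18) - 7 ≡ 14. → (18, 14)
6Q: (18, 14) + (7, 1). λ = (1 - 14)/(7 - 18) ≡ 16/18 mod 29. 18⁻¹ ≡ 21 (mod 29), so λ ≡ 17.
  x = λ² - 18 - 7 = 289 - 25 ≡ 3; y = λ·(18 - 3) - 14 ≡ 9. → (3, 9)

(3, 9)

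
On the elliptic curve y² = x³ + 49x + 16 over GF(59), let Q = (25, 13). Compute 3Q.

Repeated addition: build up to 3Q.
2Q: tangent at (25, 13): λ = (3·25² + 49)/(2·13) ≡ 36/26. 26⁻¹ ≡ 25 (mod 59), so λ ≡ 36·25 ≡ 15.
  x = λ² - 25 - 25 = 225 - 50 ≡ 57; y = λ·(25 - 57) - 13 ≡ 38. → (57, 38)
3Q: (57, 38) + (25, 13). λ = (13 - 38)/(25 - 57) ≡ 34/27 mod 59. 27⁻¹ ≡ 35 (mod 59) since 27·35 = 945 ≡ 1, so λ ≡ 10.
  x = λ² - 57 - 25 = 100 - 82 ≡ 18; y = λ·(57 - 18) - 38 ≡ 57. → (18, 57)

(18, 57)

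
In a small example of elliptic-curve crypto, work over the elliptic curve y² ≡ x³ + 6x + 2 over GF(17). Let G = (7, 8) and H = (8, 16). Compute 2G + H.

(10, 5)

First 2G:
Repeated addition: build up to 2G.
2G: tangent at (7, 8): λ = (3·7² + 6)/(2·8) ≡ 0/16. 16⁻¹ ≡ 16 (mod 17), so λ ≡ 0·16 ≡ 0.
  x = λ² - 7 - 7 = 0 - 14 ≡ 3; y = λ·(7 - 3) - 8 ≡ 9. → (3, 9)
2G = (3, 9).
Finally 2G + H:
(3, 9) + (8, 16). λ = (16 - 9)/(8 - 3) ≡ 7/5 mod 17. 5⁻¹ ≡ 7 (mod 17), so λ ≡ 15.
  x = λ² - 3 - 8 = 225 - 11 ≡ 10; y = λ·(3 - 10) - 9 ≡ 5. → (10, 5)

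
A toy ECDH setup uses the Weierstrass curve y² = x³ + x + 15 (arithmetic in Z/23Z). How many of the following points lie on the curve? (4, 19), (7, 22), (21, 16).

(4, 19): 19² ≡ 16, rhs ≡ 14 → off.
(7, 22): 22² ≡ 1, rhs ≡ 20 → off.
(21, 16): 16² ≡ 3, rhs ≡ 5 → off.

0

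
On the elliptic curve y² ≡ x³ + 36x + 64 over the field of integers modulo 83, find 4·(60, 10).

Write Q = (60, 10).
Repeated addition: build up to 4Q.
2Q: tangent at (60, 10): λ = (3·60² + 36)/(2·10) ≡ 46/20. 20⁻¹ ≡ 54 (mod 83), so λ ≡ 46·54 ≡ 77.
  x = λ² - 60 - 60 = 5929 - 120 ≡ 82; y = λ·(60 - 82) - 10 ≡ 39. → (82, 39)
3Q: (82, 39) + (60, 10). λ = (10 - 39)/(60 - 82) ≡ 54/61 mod 83. 61⁻¹ ≡ 49 (mod 83), so λ ≡ 73.
  x = λ² - 82 - 60 = 5329 - 142 ≡ 41; y = λ·(82 - 41) - 39 ≡ 49. → (41, 49)
4Q: (41, 49) + (60, 10). λ = (10 - 49)/(60 - 41) ≡ 44/19 mod 83. 19⁻¹ ≡ 35 (mod 83), so λ ≡ 46.
  x = λ² - 41 - 60 = 2116 - 101 ≡ 23; y = λ·(41 - 23) - 49 ≡ 32. → (23, 32)

(23, 32)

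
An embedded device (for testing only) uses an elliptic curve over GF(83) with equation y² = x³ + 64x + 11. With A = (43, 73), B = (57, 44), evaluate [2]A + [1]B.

First 2A:
Repeated addition: build up to 2A.
2A: tangent at (43, 73): λ = (3·43² + 64)/(2·73) ≡ 50/63. 63⁻¹ ≡ 29 (mod 83), so λ ≡ 50·29 ≡ 39.
  x = λ² - 43 - 43 = 1521 - 86 ≡ 24; y = λ·(43 - 24) - 73 ≡ 4. → (24, 4)
2A = (24, 4).
Finally 2A + B:
(24, 4) + (57, 44). λ = (44 - 4)/(57 - 24) ≡ 40/33 mod 83. 33⁻¹ ≡ 78 (mod 83), so λ ≡ 49.
  x = λ² - 24 - 57 = 2401 - 81 ≡ 79; y = λ·(24 - 79) - 4 ≡ 40. → (79, 40)

(79, 40)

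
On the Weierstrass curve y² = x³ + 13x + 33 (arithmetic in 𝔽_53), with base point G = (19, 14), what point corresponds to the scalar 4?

(41, 2)

Double-and-add on 4 = (100)₂. Start with G = (19, 14) for the leading 1-bit.
double: tangent at (19, 14): λ = (3·19² + 13)/(2·14) ≡ 36/28. 28⁻¹ ≡ 36 (mod 53), so λ ≡ 36·36 ≡ 24.
  x = λ² - 19 - 19 = 576 - 38 ≡ 8; y = λ·(19 - 8) - 14 ≡ 38. → (8, 38)
double: tangent at (8, 38): λ = (3·8² + 13)/(2·38) ≡ 46/23. 23⁻¹ ≡ 30 (mod 53) since 23·30 = 690 ≡ 1, so λ ≡ 46·30 ≡ 2.
  x = λ² - 8 - 8 = 4 - 16 ≡ 41; y = λ·(8 - 41) - 38 ≡ 2. → (41, 2)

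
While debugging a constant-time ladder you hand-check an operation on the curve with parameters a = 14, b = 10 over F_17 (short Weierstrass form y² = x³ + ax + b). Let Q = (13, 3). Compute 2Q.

(9, 10)

tangent at (13, 3): λ = (3·13² + 14)/(2·3) ≡ 11/6. 6⁻¹ ≡ 3 (mod 17) since 6·3 = 18 ≡ 1, so λ ≡ 11·3 ≡ 16.
  x = λ² - 13 - 13 = 256 - 26 ≡ 9; y = λ·(13 - 9) - 3 ≡ 10. → (9, 10)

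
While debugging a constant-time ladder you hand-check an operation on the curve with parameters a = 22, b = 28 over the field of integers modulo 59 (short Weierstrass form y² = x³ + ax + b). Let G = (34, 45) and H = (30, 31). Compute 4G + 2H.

First 4G:
Repeated addition: build up to 4G.
2G: tangent at (34, 45): λ = (3·34² + 22)/(2·45) ≡ 9/31. 31⁻¹ ≡ 40 (mod 59) since 31·40 = 1240 ≡ 1, so λ ≡ 9·40 ≡ 6.
  x = λ² - 34 - 34 = 36 - 68 ≡ 27; y = λ·(34 - 27) - 45 ≡ 56. → (27, 56)
3G: (27, 56) + (34, 45). λ = (45 - 56)/(34 - 27) ≡ 48/7 mod 59. 7⁻¹ ≡ 17 (mod 59) since 7·17 = 119 ≡ 1, so λ ≡ 49.
  x = λ² - 27 - 34 = 2401 - 61 ≡ 39; y = λ·(27 - 39) - 56 ≡ 5. → (39, 5)
4G: (39, 5) + (34, 45). λ = (45 - 5)/(34 - 39) ≡ 40/54 mod 59. 54⁻¹ ≡ 47 (mod 59) since 54·47 = 2538 ≡ 1, so λ ≡ 51.
  x = λ² - 39 - 34 = 2601 - 73 ≡ 50; y = λ·(39 - 50) - 5 ≡ 24. → (50, 24)
4G = (50, 24).
Next 2H:
Repeated addition: build up to 2H.
2H: tangent at (30, 31): λ = (3·30² + 22)/(2·31) ≡ 8/3. 3⁻¹ ≡ 20 (mod 59) since 3·20 = 60 ≡ 1, so λ ≡ 8·20 ≡ 42.
  x = λ² - 30 - 30 = 1764 - 60 ≡ 52; y = λ·(30 - 52) - 31 ≡ 48. → (52, 48)
2H = (52, 48).
Finally 4G + 2H:
(50, 24) + (52, 48). λ = (48 - 24)/(52 - 50) ≡ 24/2 mod 59. 2⁻¹ ≡ 30 (mod 59), so λ ≡ 12.
  x = λ² - 50 - 52 = 144 - 102 ≡ 42; y = λ·(50 - 42) - 24 ≡ 13. → (42, 13)

(42, 13)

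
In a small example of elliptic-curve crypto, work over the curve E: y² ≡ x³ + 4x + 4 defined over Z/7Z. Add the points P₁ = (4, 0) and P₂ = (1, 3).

(4, 0) + (1, 3). λ = (3 - 0)/(1 - 4) ≡ 3/4 mod 7. 4⁻¹ ≡ 2 (mod 7), so λ ≡ 6.
  x = λ² - 4 - 1 = 36 - 5 ≡ 3; y = λ·(4 - 3) - 0 ≡ 6. → (3, 6)

(3, 6)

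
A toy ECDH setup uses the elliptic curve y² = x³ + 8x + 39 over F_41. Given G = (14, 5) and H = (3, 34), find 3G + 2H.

First 3G:
Repeated addition: build up to 3G.
2G: tangent at (14, 5): λ = (3·14² + 8)/(2·5) ≡ 22/10. 10⁻¹ ≡ 37 (mod 41) since 10·37 = 370 ≡ 1, so λ ≡ 22·37 ≡ 35.
  x = λ² - 14 - 14 = 1225 - 28 ≡ 8; y = λ·(14 - 8) - 5 ≡ 0. → (8, 0)
3G: (8, 0) + (14, 5). λ = (5 - 0)/(14 - 8) ≡ 5/6 mod 41. 6⁻¹ ≡ 7 (mod 41), so λ ≡ 35.
  x = λ² - 8 - 14 = 1225 - 22 ≡ 14; y = λ·(8 - 14) - 0 ≡ 36. → (14, 36)
3G = (14, 36).
Next 2H:
Repeated addition: build up to 2H.
2H: tangent at (3, 34): λ = (3·3² + 8)/(2·34) ≡ 35/27. 27⁻¹ ≡ 38 (mod 41), so λ ≡ 35·38 ≡ 18.
  x = λ² - 3 - 3 = 324 - 6 ≡ 31; y = λ·(3 - 31) - 34 ≡ 36. → (31, 36)
2H = (31, 36).
Finally 3G + 2H:
(14, 36) + (31, 36). λ = (36 - 36)/(31 - 14) ≡ 0/17 mod 41. 17⁻¹ ≡ 29 (mod 41), so λ ≡ 0.
  x = λ² - 14 - 31 = 0 - 45 ≡ 37; y = λ·(14 - 37) - 36 ≡ 5. → (37, 5)

(37, 5)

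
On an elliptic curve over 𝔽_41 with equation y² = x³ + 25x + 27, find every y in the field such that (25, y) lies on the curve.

0

x³ + 25x + 27 = 16277 ≡ 0 (mod 41).
Only y = 0 satisfies y² ≡ 0.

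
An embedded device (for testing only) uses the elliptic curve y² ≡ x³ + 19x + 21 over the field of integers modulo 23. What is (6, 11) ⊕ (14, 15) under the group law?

(6, 11) + (14, 15). λ = (15 - 11)/(14 - 6) ≡ 4/8 mod 23. 8⁻¹ ≡ 3 (mod 23) since 8·3 = 24 ≡ 1, so λ ≡ 12.
  x = λ² - 6 - 14 = 144 - 20 ≡ 9; y = λ·(6 - 9) - 11 ≡ 22. → (9, 22)

(9, 22)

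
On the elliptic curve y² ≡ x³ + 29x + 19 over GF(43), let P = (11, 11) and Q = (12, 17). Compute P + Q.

(11, 11) + (12, 17). λ = (17 - 11)/(12 - 11) ≡ 6/1 mod 43. 1⁻¹ ≡ 1 (mod 43), so λ ≡ 6.
  x = λ² - 11 - 12 = 36 - 23 ≡ 13; y = λ·(11 - 13) - 11 ≡ 20. → (13, 20)

(13, 20)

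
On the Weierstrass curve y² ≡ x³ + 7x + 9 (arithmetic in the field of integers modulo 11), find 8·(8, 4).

(7, 4)

Write G = (8, 4).
Double-and-add on 8 = (1000)₂. Start with G = (8, 4) for the leading 1-bit.
double: tangent at (8, 4): λ = (3·8² + 7)/(2·4) ≡ 1/8. 8⁻¹ ≡ 7 (mod 11), so λ ≡ 1·7 ≡ 7.
  x = λ² - 8 - 8 = 49 - 16 ≡ 0; y = λ·(8 - 0) - 4 ≡ 8. → (0, 8)
double: tangent at (0, 8): λ = (3·0² + 7)/(2·8) ≡ 7/5. 5⁻¹ ≡ 9 (mod 11) since 5·9 = 45 ≡ 1, so λ ≡ 7·9 ≡ 8.
  x = λ² - 0 - 0 = 64 - 0 ≡ 9; y = λ·(0 - 9) - 8 ≡ 8. → (9, 8)
double: tangent at (9, 8): λ = (3·9² + 7)/(2·8) ≡ 8/5. 5⁻¹ ≡ 9 (mod 11), so λ ≡ 8·9 ≡ 6.
  x = λ² - 9 - 9 = 36 - 18 ≡ 7; y = λ·(9 - 7) - 8 ≡ 4. → (7, 4)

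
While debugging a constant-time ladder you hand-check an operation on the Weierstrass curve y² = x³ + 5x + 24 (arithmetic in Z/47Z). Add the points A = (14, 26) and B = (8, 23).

(14, 26) + (8, 23). λ = (23 - 26)/(8 - 14) ≡ 44/41 mod 47. 41⁻¹ ≡ 39 (mod 47) since 41·39 = 1599 ≡ 1, so λ ≡ 24.
  x = λ² - 14 - 8 = 576 - 22 ≡ 37; y = λ·(14 - 37) - 26 ≡ 33. → (37, 33)

(37, 33)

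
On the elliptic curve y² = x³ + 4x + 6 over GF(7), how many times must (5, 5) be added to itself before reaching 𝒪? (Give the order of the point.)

11

2P: tangent at (5, 5): λ = (3·5² + 4)/(2·5) ≡ 2/3. 3⁻¹ ≡ 5 (mod 7) since 3·5 = 15 ≡ 1, so λ ≡ 2·5 ≡ 3.
  x = λ² - 5 - 5 = 9 - 10 ≡ 6; y = λ·(5 - 6) - 5 ≡ 6. → (6, 6)
3P: (6, 6) + (5, 5). λ = (5 - 6)/(5 - 6) ≡ 6/6 mod 7. 6⁻¹ ≡ 6 (mod 7) since 6·6 = 36 ≡ 1, so λ ≡ 1.
  x = λ² - 6 - 5 = 1 - 11 ≡ 4; y = λ·(6 - 4) - 6 ≡ 3. → (4, 3)
4P: (4, 3) + (5, 5). λ = (5 - 3)/(5 - 4) ≡ 2/1 mod 7. 1⁻¹ ≡ 1 (mod 7) since 1·1 = 1 ≡ 1, so λ ≡ 2.
  x = λ² - 4 - 5 = 4 - 9 ≡ 2; y = λ·(4 - 2) - 3 ≡ 1. → (2, 1)
5P: (2, 1) + (5, 5). λ = (5 - 1)/(5 - 2) ≡ 4/3 mod 7. 3⁻¹ ≡ 5 (mod 7), so λ ≡ 6.
  x = λ² - 2 - 5 = 36 - 7 ≡ 1; y = λ·(2 - 1) - 1 ≡ 5. → (1, 5)
6P: (1, 5) + (5, 5). λ = (5 - 5)/(5 - 1) ≡ 0/4 mod 7. 4⁻¹ ≡ 2 (mod 7), so λ ≡ 0.
  x = λ² - 1 - 5 = 0 - 6 ≡ 1; y = λ·(1 - 1) - 5 ≡ 2. → (1, 2)
7P: (1, 2) + (5, 5). λ = (5 - 2)/(5 - 1) ≡ 3/4 mod 7. 4⁻¹ ≡ 2 (mod 7), so λ ≡ 6.
  x = λ² - 1 - 5 = 36 - 6 ≡ 2; y = λ·(1 - 2) - 2 ≡ 6. → (2, 6)
8P: (2, 6) + (5, 5). λ = (5 - 6)/(5 - 2) ≡ 6/3 mod 7. 3⁻¹ ≡ 5 (mod 7), so λ ≡ 2.
  x = λ² - 2 - 5 = 4 - 7 ≡ 4; y = λ·(2 - 4) - 6 ≡ 4. → (4, 4)
9P: (4, 4) + (5, 5). λ = (5 - 4)/(5 - 4) ≡ 1/1 mod 7. 1⁻¹ ≡ 1 (mod 7) since 1·1 = 1 ≡ 1, so λ ≡ 1.
  x = λ² - 4 - 5 = 1 - 9 ≡ 6; y = λ·(4 - 6) - 4 ≡ 1. → (6, 1)
10P: (6, 1) + (5, 5). λ = (5 - 1)/(5 - 6) ≡ 4/6 mod 7. 6⁻¹ ≡ 6 (mod 7) since 6·6 = 36 ≡ 1, so λ ≡ 3.
  x = λ² - 6 - 5 = 9 - 11 ≡ 5; y = λ·(6 - 5) - 1 ≡ 2. → (5, 2)
11P: (5, 2) + (5, 5): same x and y₁ ≡ -y₂, so the sum is 𝒪.
11P = 𝒪, so the order is 11.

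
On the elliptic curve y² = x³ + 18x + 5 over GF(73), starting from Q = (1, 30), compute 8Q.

Double-and-add on 8 = (1000)₂. Start with Q = (1, 30) for the leading 1-bit.
double: tangent at (1, 30): λ = (3·1² + 18)/(2·30) ≡ 21/60. 60⁻¹ ≡ 28 (mod 73), so λ ≡ 21·28 ≡ 4.
  x = λ² - 1 - 1 = 16 - 2 ≡ 14; y = λ·(1 - 14) - 30 ≡ 64. → (14, 64)
double: tangent at (14, 64): λ = (3·14² + 18)/(2·64) ≡ 22/55. 55⁻¹ ≡ 4 (mod 73) since 55·4 = 220 ≡ 1, so λ ≡ 22·4 ≡ 15.
  x = λ² - 14 - 14 = 225 - 28 ≡ 51; y = λ·(14 - 51) - 64 ≡ 38. → (51, 38)
double: tangent at (51, 38): λ = (3·51² + 18)/(2·38) ≡ 10/3. 3⁻¹ ≡ 49 (mod 73), so λ ≡ 10·49 ≡ 52.
  x = λ² - 51 - 51 = 2704 - 102 ≡ 47; y = λ·(51 - 47) - 38 ≡ 24. → (47, 24)

(47, 24)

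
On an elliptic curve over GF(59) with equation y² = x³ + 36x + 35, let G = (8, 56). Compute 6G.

(9, 47)

Double-and-add on 6 = (110)₂. Start with G = (8, 56) for the leading 1-bit.
double: tangent at (8, 56): λ = (3·8² + 36)/(2·56) ≡ 51/53. 53⁻¹ ≡ 49 (mod 59) since 53·49 = 2597 ≡ 1, so λ ≡ 51·49 ≡ 21.
  x = λ² - 8 - 8 = 441 - 16 ≡ 12; y = λ·(8 - 12) - 56 ≡ 37. → (12, 37)
add G: (12, 37) + (8, 56). λ = (56 - 37)/(8 - 12) ≡ 19/55 mod 59. 55⁻¹ ≡ 44 (mod 59), so λ ≡ 10.
  x = λ² - 12 - 8 = 100 - 20 ≡ 21; y = λ·(12 - 21) - 37 ≡ 50. → (21, 50)
double: tangent at (21, 50): λ = (3·21² + 36)/(2·50) ≡ 2/41. 41⁻¹ ≡ 36 (mod 59) since 41·36 = 1476 ≡ 1, so λ ≡ 2·36 ≡ 13.
  x = λ² - 21 - 21 = 169 - 42 ≡ 9; y = λ·(21 - 9) - 50 ≡ 47. → (9, 47)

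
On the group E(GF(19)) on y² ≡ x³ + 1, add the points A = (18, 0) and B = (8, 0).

(18, 0) + (8, 0). λ = (0 - 0)/(8 - 18) ≡ 0/9 mod 19. 9⁻¹ ≡ 17 (mod 19), so λ ≡ 0.
  x = λ² - 18 - 8 = 0 - 26 ≡ 12; y = λ·(18 - 12) - 0 ≡ 0. → (12, 0)

(12, 0)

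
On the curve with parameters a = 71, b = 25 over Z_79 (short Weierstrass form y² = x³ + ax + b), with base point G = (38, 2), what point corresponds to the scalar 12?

O

Double-and-add on 12 = (1100)₂. Start with G = (38, 2) for the leading 1-bit.
double: tangent at (38, 2): λ = (3·38² + 71)/(2·2) ≡ 58/4. 4⁻¹ ≡ 20 (mod 79) since 4·20 = 80 ≡ 1, so λ ≡ 58·20 ≡ 54.
  x = λ² - 38 - 38 = 2916 - 76 ≡ 75; y = λ·(38 - 75) - 2 ≡ 54. → (75, 54)
add G: (75, 54) + (38, 2). λ = (2 - 54)/(38 - 75) ≡ 27/42 mod 79. 42⁻¹ ≡ 32 (mod 79) since 42·32 = 1344 ≡ 1, so λ ≡ 74.
  x = λ² - 75 - 38 = 5476 - 113 ≡ 70; y = λ·(75 - 70) - 54 ≡ 0. → (70, 0)
double: (70, 0) + (70, 0): same x and y₁ ≡ -y₂, so the sum is 𝒪.
double: 𝒪 + 𝒪 = 𝒪 (identity).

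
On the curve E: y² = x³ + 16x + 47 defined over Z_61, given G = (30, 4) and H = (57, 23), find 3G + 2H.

First 3G:
Repeated addition: build up to 3G.
2G: tangent at (30, 4): λ = (3·30² + 16)/(2·4) ≡ 32/8. 8⁻¹ ≡ 23 (mod 61), so λ ≡ 32·23 ≡ 4.
  x = λ² - 30 - 30 = 16 - 60 ≡ 17; y = λ·(30 - 17) - 4 ≡ 48. → (17, 48)
3G: (17, 48) + (30, 4). λ = (4 - 48)/(30 - 17) ≡ 17/13 mod 61. 13⁻¹ ≡ 47 (mod 61) since 13·47 = 611 ≡ 1, so λ ≡ 6.
  x = λ² - 17 - 30 = 36 - 47 ≡ 50; y = λ·(17 - 50) - 48 ≡ 59. → (50, 59)
3G = (50, 59).
Next 2H:
Repeated addition: build up to 2H.
2H: tangent at (57, 23): λ = (3·57² + 16)/(2·23) ≡ 3/46. 46⁻¹ ≡ 4 (mod 61), so λ ≡ 3·4 ≡ 12.
  x = λ² - 57 - 57 = 144 - 114 ≡ 30; y = λ·(57 - 30) - 23 ≡ 57. → (30, 57)
2H = (30, 57).
Finally 3G + 2H:
(50, 59) + (30, 57). λ = (57 - 59)/(30 - 50) ≡ 59/41 mod 61. 41⁻¹ ≡ 3 (mod 61), so λ ≡ 55.
  x = λ² - 50 - 30 = 3025 - 80 ≡ 17; y = λ·(50 - 17) - 59 ≡ 48. → (17, 48)

(17, 48)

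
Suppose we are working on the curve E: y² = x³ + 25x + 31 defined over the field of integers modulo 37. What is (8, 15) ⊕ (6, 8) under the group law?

(8, 15) + (6, 8). λ = (8 - 15)/(6 - 8) ≡ 30/35 mod 37. 35⁻¹ ≡ 18 (mod 37), so λ ≡ 22.
  x = λ² - 8 - 6 = 484 - 14 ≡ 26; y = λ·(8 - 26) - 15 ≡ 33. → (26, 33)

(26, 33)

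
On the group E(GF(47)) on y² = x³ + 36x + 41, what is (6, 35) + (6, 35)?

(24, 26)

tangent at (6, 35): λ = (3·6² + 36)/(2·35) ≡ 3/23. 23⁻¹ ≡ 45 (mod 47), so λ ≡ 3·45 ≡ 41.
  x = λ² - 6 - 6 = 1681 - 12 ≡ 24; y = λ·(6 - 24) - 35 ≡ 26. → (24, 26)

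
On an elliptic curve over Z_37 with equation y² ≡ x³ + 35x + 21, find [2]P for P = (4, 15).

(8, 6)

tangent at (4, 15): λ = (3·4² + 35)/(2·15) ≡ 9/30. 30⁻¹ ≡ 21 (mod 37), so λ ≡ 9·21 ≡ 4.
  x = λ² - 4 - 4 = 16 - 8 ≡ 8; y = λ·(4 - 8) - 15 ≡ 6. → (8, 6)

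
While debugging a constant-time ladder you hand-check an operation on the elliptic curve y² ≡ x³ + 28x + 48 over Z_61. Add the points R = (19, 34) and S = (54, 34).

(49, 27)

(19, 34) + (54, 34). λ = (34 - 34)/(54 - 19) ≡ 0/35 mod 61. 35⁻¹ ≡ 7 (mod 61) since 35·7 = 245 ≡ 1, so λ ≡ 0.
  x = λ² - 19 - 54 = 0 - 73 ≡ 49; y = λ·(19 - 49) - 34 ≡ 27. → (49, 27)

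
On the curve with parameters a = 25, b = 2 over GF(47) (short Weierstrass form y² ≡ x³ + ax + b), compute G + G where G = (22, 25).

tangent at (22, 25): λ = (3·22² + 25)/(2·25) ≡ 20/3. 3⁻¹ ≡ 16 (mod 47) since 3·16 = 48 ≡ 1, so λ ≡ 20·16 ≡ 38.
  x = λ² - 22 - 22 = 1444 - 44 ≡ 37; y = λ·(22 - 37) - 25 ≡ 16. → (37, 16)

(37, 16)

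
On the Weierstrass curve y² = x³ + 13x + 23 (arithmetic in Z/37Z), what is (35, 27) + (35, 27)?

tangent at (35, 27): λ = (3·35² + 13)/(2·27) ≡ 25/17. 17⁻¹ ≡ 24 (mod 37) since 17·24 = 408 ≡ 1, so λ ≡ 25·24 ≡ 8.
  x = λ² - 35 - 35 = 64 - 70 ≡ 31; y = λ·(35 - 31) - 27 ≡ 5. → (31, 5)

(31, 5)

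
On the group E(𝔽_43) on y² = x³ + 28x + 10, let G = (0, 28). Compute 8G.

(3, 32)

Repeated addition: build up to 8G.
2G: tangent at (0, 28): λ = (3·0² + 28)/(2·28) ≡ 28/13. 13⁻¹ ≡ 10 (mod 43), so λ ≡ 28·10 ≡ 22.
  x = λ² - 0 - 0 = 484 - 0 ≡ 11; y = λ·(0 - 11) - 28 ≡ 31. → (11, 31)
3G: (11, 31) + (0, 28). λ = (28 - 31)/(0 - 11) ≡ 40/32 mod 43. 32⁻¹ ≡ 39 (mod 43) since 32·39 = 1248 ≡ 1, so λ ≡ 12.
  x = λ² - 11 - 0 = 144 - 11 ≡ 4; y = λ·(11 - 4) - 31 ≡ 10. → (4, 10)
4G: (4, 10) + (0, 28). λ = (28 - 10)/(0 - 4) ≡ 18/39 mod 43. 39⁻¹ ≡ 32 (mod 43) since 39·32 = 1248 ≡ 1, so λ ≡ 17.
  x = λ² - 4 - 0 = 289 - 4 ≡ 27; y = λ·(4 - 27) - 10 ≡ 29. → (27, 29)
5G: (27, 29) + (0, 28). λ = (28 - 29)/(0 - 27) ≡ 42/16 mod 43. 16⁻¹ ≡ 35 (mod 43), so λ ≡ 8.
  x = λ² - 27 - 0 = 64 - 27 ≡ 37; y = λ·(27 - 37) - 29 ≡ 20. → (37, 20)
6G: (37, 20) + (0, 28). λ = (28 - 20)/(0 - 37) ≡ 8/6 mod 43. 6⁻¹ ≡ 36 (mod 43), so λ ≡ 30.
  x = λ² - 37 - 0 = 900 - 37 ≡ 3; y = λ·(37 - 3) - 20 ≡ 11. → (3, 11)
7G: (3, 11) + (0, 28). λ = (28 - 11)/(0 - 3) ≡ 17/40 mod 43. 40⁻¹ ≡ 14 (mod 43), so λ ≡ 23.
  x = λ² - 3 - 0 = 529 - 3 ≡ 10; y = λ·(3 - 10) - 11 ≡ 0. → (10, 0)
8G: (10, 0) + (0, 28). λ = (28 - 0)/(0 - 10) ≡ 28/33 mod 43. 33⁻¹ ≡ 30 (mod 43), so λ ≡ 23.
  x = λ² - 10 - 0 = 529 - 10 ≡ 3; y = λ·(10 - 3) - 0 ≡ 32. → (3, 32)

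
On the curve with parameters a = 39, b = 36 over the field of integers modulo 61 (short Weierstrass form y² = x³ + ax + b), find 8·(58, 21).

Write Q = (58, 21).
Repeated addition: build up to 8Q.
2Q: tangent at (58, 21): λ = (3·58² + 39)/(2·21) ≡ 5/42. 42⁻¹ ≡ 16 (mod 61) since 42·16 = 672 ≡ 1, so λ ≡ 5·16 ≡ 19.
  x = λ² - 58 - 58 = 361 - 116 ≡ 1; y = λ·(58 - 1) - 21 ≡ 25. → (1, 25)
3Q: (1, 25) + (58, 21). λ = (21 - 25)/(58 - 1) ≡ 57/57 mod 61. 57⁻¹ ≡ 15 (mod 61) since 57·15 = 855 ≡ 1, so λ ≡ 1.
  x = λ² - 1 - 58 = 1 - 59 ≡ 3; y = λ·(1 - 3) - 25 ≡ 34. → (3, 34)
4Q: (3, 34) + (58, 21). λ = (21 - 34)/(58 - 3) ≡ 48/55 mod 61. 55⁻¹ ≡ 10 (mod 61) since 55·10 = 550 ≡ 1, so λ ≡ 53.
  x = λ² - 3 - 58 = 2809 - 61 ≡ 3; y = λ·(3 - 3) - 34 ≡ 27. → (3, 27)
5Q: (3, 27) + (58, 21). λ = (21 - 27)/(58 - 3) ≡ 55/55 mod 61. 55⁻¹ ≡ 10 (mod 61), so λ ≡ 1.
  x = λ² - 3 - 58 = 1 - 61 ≡ 1; y = λ·(3 - 1) - 27 ≡ 36. → (1, 36)
6Q: (1, 36) + (58, 21). λ = (21 - 36)/(58 - 1) ≡ 46/57 mod 61. 57⁻¹ ≡ 15 (mod 61), so λ ≡ 19.
  x = λ² - 1 - 58 = 361 - 59 ≡ 58; y = λ·(1 - 58) - 36 ≡ 40. → (58, 40)
7Q: (58, 40) + (58, 21): same x and y₁ ≡ -y₂, so the sum is 𝒪.
8Q: 𝒪 + (58, 21) = (58, 21) (identity).

(58, 21)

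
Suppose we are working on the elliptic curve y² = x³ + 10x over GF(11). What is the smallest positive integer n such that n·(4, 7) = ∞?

3

2P: tangent at (4, 7): λ = (3·4² + 10)/(2·7) ≡ 3/3. 3⁻¹ ≡ 4 (mod 11) since 3·4 = 12 ≡ 1, so λ ≡ 3·4 ≡ 1.
  x = λ² - 4 - 4 = 1 - 8 ≡ 4; y = λ·(4 - 4) - 7 ≡ 4. → (4, 4)
3P: (4, 4) + (4, 7): same x and y₁ ≡ -y₂, so the sum is ∞.
3P = ∞, so the order is 3.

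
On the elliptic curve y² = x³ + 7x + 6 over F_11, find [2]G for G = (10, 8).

(6, 0)

tangent at (10, 8): λ = (3·10² + 7)/(2·8) ≡ 10/5. 5⁻¹ ≡ 9 (mod 11) since 5·9 = 45 ≡ 1, so λ ≡ 10·9 ≡ 2.
  x = λ² - 10 - 10 = 4 - 20 ≡ 6; y = λ·(10 - 6) - 8 ≡ 0. → (6, 0)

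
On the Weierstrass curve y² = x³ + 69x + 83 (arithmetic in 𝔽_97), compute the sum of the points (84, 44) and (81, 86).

(31, 87)

(84, 44) + (81, 86). λ = (86 - 44)/(81 - 84) ≡ 42/94 mod 97. 94⁻¹ ≡ 32 (mod 97) since 94·32 = 3008 ≡ 1, so λ ≡ 83.
  x = λ² - 84 - 81 = 6889 - 165 ≡ 31; y = λ·(84 - 31) - 44 ≡ 87. → (31, 87)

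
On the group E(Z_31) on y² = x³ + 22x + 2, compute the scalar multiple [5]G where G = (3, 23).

Repeated addition: build up to 5G.
2G: tangent at (3, 23): λ = (3·3² + 22)/(2·23) ≡ 18/15. 15⁻¹ ≡ 29 (mod 31), so λ ≡ 18·29 ≡ 26.
  x = λ² - 3 - 3 = 676 - 6 ≡ 19; y = λ·(3 - 19) - 23 ≡ 26. → (19, 26)
3G: (19, 26) + (3, 23). λ = (23 - 26)/(3 - 19) ≡ 28/15 mod 31. 15⁻¹ ≡ 29 (mod 31), so λ ≡ 6.
  x = λ² - 19 - 3 = 36 - 22 ≡ 14; y = λ·(19 - 14) - 26 ≡ 4. → (14, 4)
4G: (14, 4) + (3, 23). λ = (23 - 4)/(3 - 14) ≡ 19/20 mod 31. 20⁻¹ ≡ 14 (mod 31), so λ ≡ 18.
  x = λ² - 14 - 3 = 324 - 17 ≡ 28; y = λ·(14 - 28) - 4 ≡ 23. → (28, 23)
5G: (28, 23) + (3, 23). λ = (23 - 23)/(3 - 28) ≡ 0/6 mod 31. 6⁻¹ ≡ 26 (mod 31), so λ ≡ 0.
  x = λ² - 28 - 3 = 0 - 31 ≡ 0; y = λ·(28 - 0) - 23 ≡ 8. → (0, 8)

(0, 8)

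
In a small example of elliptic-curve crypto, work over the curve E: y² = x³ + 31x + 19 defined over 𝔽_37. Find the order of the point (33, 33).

5

2P: tangent at (33, 33): λ = (3·33² + 31)/(2·33) ≡ 5/29. 29⁻¹ ≡ 23 (mod 37), so λ ≡ 5·23 ≡ 4.
  x = λ² - 33 - 33 = 16 - 66 ≡ 24; y = λ·(33 - 24) - 33 ≡ 3. → (24, 3)
3P: (24, 3) + (33, 33). λ = (33 - 3)/(33 - 24) ≡ 30/9 mod 37. 9⁻¹ ≡ 33 (mod 37), so λ ≡ 28.
  x = λ² - 24 - 33 = 784 - 57 ≡ 24; y = λ·(24 - 24) - 3 ≡ 34. → (24, 34)
4P: (24, 34) + (33, 33). λ = (33 - 34)/(33 - 24) ≡ 36/9 mod 37. 9⁻¹ ≡ 33 (mod 37), so λ ≡ 4.
  x = λ² - 24 - 33 = 16 - 57 ≡ 33; y = λ·(24 - 33) - 34 ≡ 4. → (33, 4)
5P: (33, 4) + (33, 33): same x and y₁ ≡ -y₂, so the sum is O.
5P = O, so the order is 5.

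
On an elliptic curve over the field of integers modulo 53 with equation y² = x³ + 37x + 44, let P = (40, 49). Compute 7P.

Repeated addition: build up to 7P.
2P: tangent at (40, 49): λ = (3·40² + 37)/(2·49) ≡ 14/45. 45⁻¹ ≡ 33 (mod 53), so λ ≡ 14·33 ≡ 38.
  x = λ² - 40 - 40 = 1444 - 80 ≡ 39; y = λ·(40 - 39) - 49 ≡ 42. → (39, 42)
3P: (39, 42) + (40, 49). λ = (49 - 42)/(40 - 39) ≡ 7/1 mod 53. 1⁻¹ ≡ 1 (mod 53), so λ ≡ 7.
  x = λ² - 39 - 40 = 49 - 79 ≡ 23; y = λ·(39 - 23) - 42 ≡ 17. → (23, 17)
4P: (23, 17) + (40, 49). λ = (49 - 17)/(40 - 23) ≡ 32/17 mod 53. 17⁻¹ ≡ 25 (mod 53), so λ ≡ 5.
  x = λ² - 23 - 40 = 25 - 63 ≡ 15; y = λ·(23 - 15) - 17 ≡ 23. → (15, 23)
5P: (15, 23) + (40, 49). λ = (49 - 23)/(40 - 15) ≡ 26/25 mod 53. 25⁻¹ ≡ 17 (mod 53), so λ ≡ 18.
  x = λ² - 15 - 40 = 324 - 55 ≡ 4; y = λ·(15 - 4) - 23 ≡ 16. → (4, 16)
6P: (4, 16) + (40, 49). λ = (49 - 16)/(40 - 4) ≡ 33/36 mod 53. 36⁻¹ ≡ 28 (mod 53) since 36·28 = 1008 ≡ 1, so λ ≡ 23.
  x = λ² - 4 - 40 = 529 - 44 ≡ 8; y = λ·(4 - 8) - 16 ≡ 51. → (8, 51)
7P: (8, 51) + (40, 49). λ = (49 - 51)/(40 - 8) ≡ 51/32 mod 53. 32⁻¹ ≡ 5 (mod 53), so λ ≡ 43.
  x = λ² - 8 - 40 = 1849 - 48 ≡ 52; y = λ·(8 - 52) - 51 ≡ 18. → (52, 18)

(52, 18)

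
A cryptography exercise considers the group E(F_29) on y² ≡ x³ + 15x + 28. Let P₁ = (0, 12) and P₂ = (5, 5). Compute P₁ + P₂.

(0, 12) + (5, 5). λ = (5 - 12)/(5 - 0) ≡ 22/5 mod 29. 5⁻¹ ≡ 6 (mod 29) since 5·6 = 30 ≡ 1, so λ ≡ 16.
  x = λ² - 0 - 5 = 256 - 5 ≡ 19; y = λ·(0 - 19) - 12 ≡ 3. → (19, 3)

(19, 3)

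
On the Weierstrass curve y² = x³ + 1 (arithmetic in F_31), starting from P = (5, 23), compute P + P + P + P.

(15, 11)

Repeated addition: build up to 4P.
2P: tangent at (5, 23): λ = (3·5² + 0)/(2·23) ≡ 13/15. 15⁻¹ ≡ 29 (mod 31), so λ ≡ 13·29 ≡ 5.
  x = λ² - 5 - 5 = 25 - 10 ≡ 15; y = λ·(5 - 15) - 23 ≡ 20. → (15, 20)
3P: (15, 20) + (5, 23). λ = (23 - 20)/(5 - 15) ≡ 3/21 mod 31. 21⁻¹ ≡ 3 (mod 31), so λ ≡ 9.
  x = λ² - 15 - 5 = 81 - 20 ≡ 30; y = λ·(15 - 30) - 20 ≡ 0. → (30, 0)
4P: (30, 0) + (5, 23). λ = (23 - 0)/(5 - 30) ≡ 23/6 mod 31. 6⁻¹ ≡ 26 (mod 31), so λ ≡ 9.
  x = λ² - 30 - 5 = 81 - 35 ≡ 15; y = λ·(30 - 15) - 0 ≡ 11. → (15, 11)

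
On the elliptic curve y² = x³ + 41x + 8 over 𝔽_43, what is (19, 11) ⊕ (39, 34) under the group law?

(19, 11) + (39, 34). λ = (34 - 11)/(39 - 19) ≡ 23/20 mod 43. 20⁻¹ ≡ 28 (mod 43) since 20·28 = 560 ≡ 1, so λ ≡ 42.
  x = λ² - 19 - 39 = 1764 - 58 ≡ 29; y = λ·(19 - 29) - 11 ≡ 42. → (29, 42)

(29, 42)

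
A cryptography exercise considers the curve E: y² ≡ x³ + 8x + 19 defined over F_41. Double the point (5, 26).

(10, 22)

tangent at (5, 26): λ = (3·5² + 8)/(2·26) ≡ 1/11. 11⁻¹ ≡ 15 (mod 41), so λ ≡ 1·15 ≡ 15.
  x = λ² - 5 - 5 = 225 - 10 ≡ 10; y = λ·(5 - 10) - 26 ≡ 22. → (10, 22)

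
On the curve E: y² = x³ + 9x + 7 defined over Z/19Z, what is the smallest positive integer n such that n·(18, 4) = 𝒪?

2P: tangent at (18, 4): λ = (3·18² + 9)/(2·4) ≡ 12/8. 8⁻¹ ≡ 12 (mod 19), so λ ≡ 12·12 ≡ 11.
  x = λ² - 18 - 18 = 121 - 36 ≡ 9; y = λ·(18 - 9) - 4 ≡ 0. → (9, 0)
3P: (9, 0) + (18, 4). λ = (4 - 0)/(18 - 9) ≡ 4/9 mod 19. 9⁻¹ ≡ 17 (mod 19) since 9·17 = 153 ≡ 1, so λ ≡ 11.
  x = λ² - 9 - 18 = 121 - 27 ≡ 18; y = λ·(9 - 18) - 0 ≡ 15. → (18, 15)
4P: (18, 15) + (18, 4): same x and y₁ ≡ -y₂, so the sum is 𝒪.
4P = 𝒪, so the order is 4.

4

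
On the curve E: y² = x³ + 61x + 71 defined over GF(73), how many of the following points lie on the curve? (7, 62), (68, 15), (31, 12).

(7, 62): 62² ≡ 48, rhs ≡ 38 → off.
(68, 15): 15² ≡ 6, rhs ≡ 6 → on.
(31, 12): 12² ≡ 71, rhs ≡ 71 → on.

2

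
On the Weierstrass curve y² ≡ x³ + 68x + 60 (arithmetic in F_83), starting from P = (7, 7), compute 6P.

Repeated addition: build up to 6P.
2P: tangent at (7, 7): λ = (3·7² + 68)/(2·7) ≡ 49/14. 14⁻¹ ≡ 6 (mod 83), so λ ≡ 49·6 ≡ 45.
  x = λ² - 7 - 7 = 2025 - 14 ≡ 19; y = λ·(7 - 19) - 7 ≡ 34. → (19, 34)
3P: (19, 34) + (7, 7). λ = (7 - 34)/(7 - 19) ≡ 56/71 mod 83. 71⁻¹ ≡ 76 (mod 83), so λ ≡ 23.
  x = λ² - 19 - 7 = 529 - 26 ≡ 5; y = λ·(19 - 5) - 34 ≡ 39. → (5, 39)
4P: (5, 39) + (7, 7). λ = (7 - 39)/(7 - 5) ≡ 51/2 mod 83. 2⁻¹ ≡ 42 (mod 83), so λ ≡ 67.
  x = λ² - 5 - 7 = 4489 - 12 ≡ 78; y = λ·(5 - 78) - 39 ≡ 50. → (78, 50)
5P: (78, 50) + (7, 7). λ = (7 - 50)/(7 - 78) ≡ 40/12 mod 83. 12⁻¹ ≡ 7 (mod 83), so λ ≡ 31.
  x = λ² - 78 - 7 = 961 - 85 ≡ 46; y = λ·(78 - 46) - 50 ≡ 29. → (46, 29)
6P: (46, 29) + (7, 7). λ = (7 - 29)/(7 - 46) ≡ 61/44 mod 83. 44⁻¹ ≡ 17 (mod 83) since 44·17 = 748 ≡ 1, so λ ≡ 41.
  x = λ² - 46 - 7 = 1681 - 53 ≡ 51; y = λ·(46 - 51) - 29 ≡ 15. → (51, 15)

(51, 15)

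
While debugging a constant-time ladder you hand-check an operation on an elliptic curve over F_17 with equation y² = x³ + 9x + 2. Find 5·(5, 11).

(5, 6)

Write Q = (5, 11).
Repeated addition: build up to 5Q.
2Q: tangent at (5, 11): λ = (3·5² + 9)/(2·11) ≡ 16/5. 5⁻¹ ≡ 7 (mod 17), so λ ≡ 16·7 ≡ 10.
  x = λ² - 5 - 5 = 100 - 10 ≡ 5; y = λ·(5 - 5) - 11 ≡ 6. → (5, 6)
3Q: (5, 6) + (5, 11): same x and y₁ ≡ -y₂, so the sum is the point at infinity.
4Q: the point at infinity + (5, 11) = (5, 11) (identity).
5Q: tangent at (5, 11): λ = (3·5² + 9)/(2·11) ≡ 16/5. 5⁻¹ ≡ 7 (mod 17), so λ ≡ 16·7 ≡ 10.
  x = λ² - 5 - 5 = 100 - 10 ≡ 5; y = λ·(5 - 5) - 11 ≡ 6. → (5, 6)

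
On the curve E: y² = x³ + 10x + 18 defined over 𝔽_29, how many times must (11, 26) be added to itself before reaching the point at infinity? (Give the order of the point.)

4

2P: tangent at (11, 26): λ = (3·11² + 10)/(2·26) ≡ 25/23. 23⁻¹ ≡ 24 (mod 29) since 23·24 = 552 ≡ 1, so λ ≡ 25·24 ≡ 20.
  x = λ² - 11 - 11 = 400 - 22 ≡ 1; y = λ·(11 - 1) - 26 ≡ 0. → (1, 0)
3P: (1, 0) + (11, 26). λ = (26 - 0)/(11 - 1) ≡ 26/10 mod 29. 10⁻¹ ≡ 3 (mod 29) since 10·3 = 30 ≡ 1, so λ ≡ 20.
  x = λ² - 1 - 11 = 400 - 12 ≡ 11; y = λ·(1 - 11) - 0 ≡ 3. → (11, 3)
4P: (11, 3) + (11, 26): same x and y₁ ≡ -y₂, so the sum is the point at infinity.
4P = the point at infinity, so the order is 4.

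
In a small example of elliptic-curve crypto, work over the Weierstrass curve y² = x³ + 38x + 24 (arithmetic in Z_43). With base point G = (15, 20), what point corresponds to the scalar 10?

(37, 15)

Double-and-add on 10 = (1010)₂. Start with G = (15, 20) for the leading 1-bit.
double: tangent at (15, 20): λ = (3·15² + 38)/(2·20) ≡ 25/40. 40⁻¹ ≡ 14 (mod 43) since 40·14 = 560 ≡ 1, so λ ≡ 25·14 ≡ 6.
  x = λ² - 15 - 15 = 36 - 30 ≡ 6; y = λ·(15 - 6) - 20 ≡ 34. → (6, 34)
double: tangent at (6, 34): λ = (3·6² + 38)/(2·34) ≡ 17/25. 25⁻¹ ≡ 31 (mod 43) since 25·31 = 775 ≡ 1, so λ ≡ 17·31 ≡ 11.
  x = λ² - 6 - 6 = 121 - 12 ≡ 23; y = λ·(6 - 23) - 34 ≡ 37. → (23, 37)
add G: (23, 37) + (15, 20). λ = (20 - 37)/(15 - 23) ≡ 26/35 mod 43. 35⁻¹ ≡ 16 (mod 43), so λ ≡ 29.
  x = λ² - 23 - 15 = 841 - 38 ≡ 29; y = λ·(23 - 29) - 37 ≡ 4. → (29, 4)
double: tangent at (29, 4): λ = (3·29² + 38)/(2·4) ≡ 24/8. 8⁻¹ ≡ 27 (mod 43), so λ ≡ 24·27 ≡ 3.
  x = λ² - 29 - 29 = 9 - 58 ≡ 37; y = λ·(29 - 37) - 4 ≡ 15. → (37, 15)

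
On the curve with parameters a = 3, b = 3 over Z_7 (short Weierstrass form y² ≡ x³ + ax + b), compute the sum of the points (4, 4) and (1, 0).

(4, 4) + (1, 0). λ = (0 - 4)/(1 - 4) ≡ 3/4 mod 7. 4⁻¹ ≡ 2 (mod 7) since 4·2 = 8 ≡ 1, so λ ≡ 6.
  x = λ² - 4 - 1 = 36 - 5 ≡ 3; y = λ·(4 - 3) - 4 ≡ 2. → (3, 2)

(3, 2)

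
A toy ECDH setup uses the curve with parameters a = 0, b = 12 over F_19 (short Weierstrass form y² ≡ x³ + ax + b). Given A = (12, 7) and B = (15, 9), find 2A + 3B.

(10, 9)

First 2A:
Repeated addition: build up to 2A.
2A: tangent at (12, 7): λ = (3·12² + 0)/(2·7) ≡ 14/14. 14⁻¹ ≡ 15 (mod 19), so λ ≡ 14·15 ≡ 1.
  x = λ² - 12 - 12 = 1 - 24 ≡ 15; y = λ·(12 - 15) - 7 ≡ 9. → (15, 9)
2A = (15, 9).
Next 3B:
Repeated addition: build up to 3B.
2B: tangent at (15, 9): λ = (3·15² + 0)/(2·9) ≡ 10/18. 18⁻¹ ≡ 18 (mod 19), so λ ≡ 10·18 ≡ 9.
  x = λ² - 15 - 15 = 81 - 30 ≡ 13; y = λ·(15 - 13) - 9 ≡ 9. → (13, 9)
3B: (13, 9) + (15, 9). λ = (9 - 9)/(15 - 13) ≡ 0/2 mod 19. 2⁻¹ ≡ 10 (mod 19), so λ ≡ 0.
  x = λ² - 13 - 15 = 0 - 28 ≡ 10; y = λ·(13 - 10) - 9 ≡ 10. → (10, 10)
3B = (10, 10).
Finally 2A + 3B:
(15, 9) + (10, 10). λ = (10 - 9)/(10 - 15) ≡ 1/14 mod 19. 14⁻¹ ≡ 15 (mod 19), so λ ≡ 15.
  x = λ² - 15 - 10 = 225 - 25 ≡ 10; y = λ·(15 - 10) - 9 ≡ 9. → (10, 9)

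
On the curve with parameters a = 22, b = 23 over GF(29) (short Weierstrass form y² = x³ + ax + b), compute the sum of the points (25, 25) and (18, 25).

(15, 4)

(25, 25) + (18, 25). λ = (25 - 25)/(18 - 25) ≡ 0/22 mod 29. 22⁻¹ ≡ 4 (mod 29), so λ ≡ 0.
  x = λ² - 25 - 18 = 0 - 43 ≡ 15; y = λ·(25 - 15) - 25 ≡ 4. → (15, 4)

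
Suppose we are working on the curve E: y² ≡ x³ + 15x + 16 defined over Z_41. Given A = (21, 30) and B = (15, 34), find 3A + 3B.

(33, 32)

First 3A:
Repeated addition: build up to 3A.
2A: tangent at (21, 30): λ = (3·21² + 15)/(2·30) ≡ 26/19. 19⁻¹ ≡ 13 (mod 41), so λ ≡ 26·13 ≡ 10.
  x = λ² - 21 - 21 = 100 - 42 ≡ 17; y = λ·(21 - 17) - 30 ≡ 10. → (17, 10)
3A: (17, 10) + (21, 30). λ = (30 - 10)/(21 - 17) ≡ 20/4 mod 41. 4⁻¹ ≡ 31 (mod 41), so λ ≡ 5.
  x = λ² - 17 - 21 = 25 - 38 ≡ 28; y = λ·(17 - 28) - 10 ≡ 17. → (28, 17)
3A = (28, 17).
Next 3B:
Repeated addition: build up to 3B.
2B: tangent at (15, 34): λ = (3·15² + 15)/(2·34) ≡ 34/27. 27⁻¹ ≡ 38 (mod 41), so λ ≡ 34·38 ≡ 21.
  x = λ² - 15 - 15 = 441 - 30 ≡ 1; y = λ·(15 - 1) - 34 ≡ 14. → (1, 14)
3B: (1, 14) + (15, 34). λ = (34 - 14)/(15 - 1) ≡ 20/14 mod 41. 14⁻¹ ≡ 3 (mod 41) since 14·3 = 42 ≡ 1, so λ ≡ 19.
  x = λ² - 1 - 15 = 361 - 16 ≡ 17; y = λ·(1 - 17) - 14 ≡ 10. → (17, 10)
3B = (17, 10).
Finally 3A + 3B:
(28, 17) + (17, 10). λ = (10 - 17)/(17 - 28) ≡ 34/30 mod 41. 30⁻¹ ≡ 26 (mod 41), so λ ≡ 23.
  x = λ² - 28 - 17 = 529 - 45 ≡ 33; y = λ·(28 - 33) - 17 ≡ 32. → (33, 32)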